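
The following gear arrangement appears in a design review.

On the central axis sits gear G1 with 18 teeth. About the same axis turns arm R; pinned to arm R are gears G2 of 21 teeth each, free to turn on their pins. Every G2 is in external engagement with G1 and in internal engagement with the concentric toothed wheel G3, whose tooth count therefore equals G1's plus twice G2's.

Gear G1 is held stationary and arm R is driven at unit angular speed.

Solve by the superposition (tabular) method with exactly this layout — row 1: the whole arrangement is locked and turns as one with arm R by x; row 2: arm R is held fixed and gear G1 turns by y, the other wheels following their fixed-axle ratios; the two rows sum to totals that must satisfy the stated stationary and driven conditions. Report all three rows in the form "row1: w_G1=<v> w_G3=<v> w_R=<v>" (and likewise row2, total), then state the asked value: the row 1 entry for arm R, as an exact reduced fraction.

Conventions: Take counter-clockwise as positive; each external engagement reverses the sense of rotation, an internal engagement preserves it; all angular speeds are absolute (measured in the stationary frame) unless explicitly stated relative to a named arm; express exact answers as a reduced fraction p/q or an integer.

row1: w_G1=1 w_G3=1 w_R=1
row2: w_G1=-1 w_G3=3/10 w_R=0
total: w_G1=0 w_G3=13/10 w_R=1
asked value: 1

topology: planetary set — G1 18T / G2 21T / G3 60T, arm = carrier (Willis)
superposition row 1 [locked train]: every member turns x
superposition row 2 [arm held]: sun y, ring −(18/60)·y, arm 0
boundary: total ω_sun = x + y = 0 and total ω_arm = x = 1  ⇒  y = -1, x = 1
row 2 ring = −(18/60)·(-1) = 3/10
totals (row 1 + row 2): sun 1 + (-1) = 0, ring 1 + 3/10 = 13/10, arm 1 + 0 = 1
asked cell (row1, arm) = 1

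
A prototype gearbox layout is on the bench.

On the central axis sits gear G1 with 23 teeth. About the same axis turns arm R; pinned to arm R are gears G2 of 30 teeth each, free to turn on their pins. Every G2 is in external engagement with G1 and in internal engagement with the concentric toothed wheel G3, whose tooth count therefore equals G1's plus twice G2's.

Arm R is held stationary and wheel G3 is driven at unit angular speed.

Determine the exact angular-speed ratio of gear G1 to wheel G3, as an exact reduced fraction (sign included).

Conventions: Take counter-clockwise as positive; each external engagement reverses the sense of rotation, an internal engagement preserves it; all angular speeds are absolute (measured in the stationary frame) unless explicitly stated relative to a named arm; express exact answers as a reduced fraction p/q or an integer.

class = planetary set [G3 = 23+2·30 = 83; Willis about the carrier]
ring teeth: 23 + 2·30 = 83
23(ω_sun−ω_arm) = −83(ω_ring−ω_arm),  ω_arm = 0, ω_ring = 1
ω_sun = 0 − (83/23)(1−0) = -83/23
ω_out/ω_in = -83/23

-83/23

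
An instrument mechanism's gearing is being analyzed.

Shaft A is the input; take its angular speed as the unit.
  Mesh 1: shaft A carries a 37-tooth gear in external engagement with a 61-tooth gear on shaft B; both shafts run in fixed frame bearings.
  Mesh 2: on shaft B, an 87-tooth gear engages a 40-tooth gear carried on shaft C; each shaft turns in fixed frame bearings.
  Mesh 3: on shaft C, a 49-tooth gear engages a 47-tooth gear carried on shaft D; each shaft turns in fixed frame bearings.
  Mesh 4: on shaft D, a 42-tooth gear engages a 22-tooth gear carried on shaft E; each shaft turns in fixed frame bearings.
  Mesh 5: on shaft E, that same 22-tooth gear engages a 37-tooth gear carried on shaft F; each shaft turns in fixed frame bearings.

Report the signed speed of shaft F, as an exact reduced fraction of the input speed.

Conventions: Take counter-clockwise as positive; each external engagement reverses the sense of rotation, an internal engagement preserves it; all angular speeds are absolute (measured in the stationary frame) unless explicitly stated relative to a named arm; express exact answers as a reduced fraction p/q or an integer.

-89523/57340

5-mesh fixed-axis compound train (all bearings frame-fixed)
mesh 1 [37T→61T]: |ω|/ω_in = 1×37/61 = 37/61, sense flips to −
mesh 2 [87T→40T]: |ω|/ω_in = (37/61)×87/40 = 3219/2440, sense flips to +
mesh 3 [49T→47T]: |ω|/ω_in = (3219/2440)×49/47 = 157731/114680, sense flips to −
mesh 4 [42T→22T]: |ω|/ω_in = (157731/114680)×42/22 = 3312351/1261480, sense flips to +
mesh 5 [22T→37T]: |ω|/ω_in = (3312351/1261480)×22/37 = 89523/57340, sense flips to −
signed output speed (× input speed) = -89523/57340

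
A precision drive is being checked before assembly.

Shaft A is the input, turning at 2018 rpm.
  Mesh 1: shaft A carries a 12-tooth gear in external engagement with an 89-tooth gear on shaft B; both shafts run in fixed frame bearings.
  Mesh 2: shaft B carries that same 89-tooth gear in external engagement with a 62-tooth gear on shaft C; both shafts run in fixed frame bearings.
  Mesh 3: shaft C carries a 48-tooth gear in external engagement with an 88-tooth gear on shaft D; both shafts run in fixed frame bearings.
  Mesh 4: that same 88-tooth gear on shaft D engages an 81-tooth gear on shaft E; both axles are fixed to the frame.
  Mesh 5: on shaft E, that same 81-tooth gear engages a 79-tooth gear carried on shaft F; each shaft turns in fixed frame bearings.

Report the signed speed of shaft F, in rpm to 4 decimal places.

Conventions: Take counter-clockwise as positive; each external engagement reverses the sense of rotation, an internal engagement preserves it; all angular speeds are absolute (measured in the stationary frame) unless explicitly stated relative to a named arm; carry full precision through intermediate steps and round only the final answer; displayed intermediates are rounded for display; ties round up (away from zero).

-237.3148 rpm

topology: fixed-axis compound train — 5 meshes, A→F
mesh 1 [12T→89T]: ω = 2018.0000×12/89 = 272.0899 rpm, sense flips to −
mesh 2 [89T→62T]: ω = 272.0899×89/62 = 390.5806 rpm, sense flips to +
mesh 3 [48T→88T]: ω = 390.5806×48/88 = 213.0440 rpm, sense flips to −
mesh 4 [88T→81T]: ω = 213.0440×88/81 = 231.4552 rpm, sense flips to +
mesh 5 [81T→79T]: ω = 231.4552×81/79 = 237.3148 rpm, sense flips to −
signed output speed = -237.3148 rpm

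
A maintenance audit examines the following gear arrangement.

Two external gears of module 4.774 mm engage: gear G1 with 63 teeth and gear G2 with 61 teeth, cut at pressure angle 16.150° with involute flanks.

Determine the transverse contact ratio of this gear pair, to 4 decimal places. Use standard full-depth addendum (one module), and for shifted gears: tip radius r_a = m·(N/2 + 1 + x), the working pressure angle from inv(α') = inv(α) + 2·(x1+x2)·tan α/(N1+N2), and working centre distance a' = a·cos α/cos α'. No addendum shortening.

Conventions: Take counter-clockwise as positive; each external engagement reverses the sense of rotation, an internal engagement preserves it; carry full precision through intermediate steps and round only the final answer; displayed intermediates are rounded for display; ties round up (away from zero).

recognized (one external pair, fixed centres): single-mesh tooth geometry, m = 4.774, N1 = 63, N2 = 61
base radii: r_b1 = 144.446482, r_b2 = 139.860880
tip radii: r_a1 = 155.155000, r_a2 = 150.381000
no profile shift: α' = α, a' = a
action lengths: √(r_a1²−r_b1²) = 56.641749, √(r_a2²−r_b2²) = 55.257393
base pitch p_b = π·m·cos α = 14.406095
CR = (56.641749 + 55.257393 − 295.988000·sin 16.15000°)/14.406095 = 2.052548
contact ratio ≈ 2.0525

2.0525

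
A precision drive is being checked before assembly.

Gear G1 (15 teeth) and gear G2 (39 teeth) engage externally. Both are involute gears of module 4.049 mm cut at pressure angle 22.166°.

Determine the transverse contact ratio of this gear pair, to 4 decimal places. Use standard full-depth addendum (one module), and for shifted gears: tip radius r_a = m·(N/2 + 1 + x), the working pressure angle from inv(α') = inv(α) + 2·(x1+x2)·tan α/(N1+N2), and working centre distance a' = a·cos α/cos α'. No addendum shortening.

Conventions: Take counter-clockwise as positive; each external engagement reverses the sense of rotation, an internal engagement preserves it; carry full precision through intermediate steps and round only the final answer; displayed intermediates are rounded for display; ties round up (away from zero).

1.5174

class = single-mesh tooth geometry [involute pair 15T × 39T, m = 4.049]
base radii: r_b1 = 28.123179, r_b2 = 73.120265
tip radii: r_a1 = 34.416500, r_a2 = 83.004500
no profile shift: α' = α, a' = a
action lengths: √(r_a1²−r_b1²) = 19.838908, √(r_a2²−r_b2²) = 39.283252
base pitch p_b = π·m·cos α = 11.780210
CR = (19.838908 + 39.283252 − 109.323000·sin 22.16600°)/11.780210 = 1.517421
contact ratio ≈ 1.5174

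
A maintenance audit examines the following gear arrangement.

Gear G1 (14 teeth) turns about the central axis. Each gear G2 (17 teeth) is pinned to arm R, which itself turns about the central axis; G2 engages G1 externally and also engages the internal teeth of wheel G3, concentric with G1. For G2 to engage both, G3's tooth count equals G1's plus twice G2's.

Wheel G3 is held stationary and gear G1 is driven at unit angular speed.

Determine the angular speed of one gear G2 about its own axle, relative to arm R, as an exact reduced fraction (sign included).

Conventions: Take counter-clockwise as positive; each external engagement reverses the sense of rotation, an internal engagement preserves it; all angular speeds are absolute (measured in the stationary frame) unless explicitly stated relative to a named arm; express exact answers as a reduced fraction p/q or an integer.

planetary set (14T centre, 17T on arm, 48T internal) — Willis relation
ring teeth: 14 + 2·17 = 48
14(ω_sun−ω_arm) = −48(ω_ring−ω_arm),  ω_ring = 0, ω_sun = 1
14(1−ω_arm) = −48(0−ω_arm)  ⇒  62·ω_arm = 14  ⇒  ω_arm = 7/31
sun–planet mesh: 14·(1−7/31) = −17·(ω_p−ω_arm)  ⇒  ω_p−ω_arm = -336/527
exact speed ratio = -336/527

-336/527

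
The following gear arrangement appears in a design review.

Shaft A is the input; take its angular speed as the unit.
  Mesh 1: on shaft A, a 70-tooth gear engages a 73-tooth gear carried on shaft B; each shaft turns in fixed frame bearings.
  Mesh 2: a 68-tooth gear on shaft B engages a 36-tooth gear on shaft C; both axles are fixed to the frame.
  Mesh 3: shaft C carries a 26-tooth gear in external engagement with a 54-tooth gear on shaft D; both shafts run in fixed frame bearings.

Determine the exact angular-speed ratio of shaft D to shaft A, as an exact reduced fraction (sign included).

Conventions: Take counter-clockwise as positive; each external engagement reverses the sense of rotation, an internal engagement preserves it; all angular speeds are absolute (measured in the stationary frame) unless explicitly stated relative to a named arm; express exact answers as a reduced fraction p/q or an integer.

-15470/17739

class = fixed-axis compound train [3 meshes; 3 ratios multiply, 3 sense flips]
mesh 1 [70T→73T]: running ratio 70/73, sense −
mesh 2 [68T→36T]: running ratio 1190/657, sense +
mesh 3 [26T→54T]: running ratio 15470/17739, sense −
ω_out/ω_in = -15470/17739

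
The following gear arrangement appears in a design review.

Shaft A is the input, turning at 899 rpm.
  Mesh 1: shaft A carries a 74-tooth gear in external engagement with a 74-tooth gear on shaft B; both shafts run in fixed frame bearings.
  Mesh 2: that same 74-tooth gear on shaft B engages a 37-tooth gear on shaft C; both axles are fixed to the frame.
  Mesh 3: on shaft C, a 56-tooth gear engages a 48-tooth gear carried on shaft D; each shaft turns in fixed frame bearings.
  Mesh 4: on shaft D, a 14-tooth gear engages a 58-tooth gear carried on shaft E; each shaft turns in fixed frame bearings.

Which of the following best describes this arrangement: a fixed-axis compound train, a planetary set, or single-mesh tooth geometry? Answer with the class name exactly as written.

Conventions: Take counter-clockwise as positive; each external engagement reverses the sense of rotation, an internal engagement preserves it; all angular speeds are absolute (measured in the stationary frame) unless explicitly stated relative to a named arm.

fixed-axis compound train

class = fixed-axis compound train [4 meshes; 4 ratios multiply, 4 sense flips]
classification: fixed-axis compound train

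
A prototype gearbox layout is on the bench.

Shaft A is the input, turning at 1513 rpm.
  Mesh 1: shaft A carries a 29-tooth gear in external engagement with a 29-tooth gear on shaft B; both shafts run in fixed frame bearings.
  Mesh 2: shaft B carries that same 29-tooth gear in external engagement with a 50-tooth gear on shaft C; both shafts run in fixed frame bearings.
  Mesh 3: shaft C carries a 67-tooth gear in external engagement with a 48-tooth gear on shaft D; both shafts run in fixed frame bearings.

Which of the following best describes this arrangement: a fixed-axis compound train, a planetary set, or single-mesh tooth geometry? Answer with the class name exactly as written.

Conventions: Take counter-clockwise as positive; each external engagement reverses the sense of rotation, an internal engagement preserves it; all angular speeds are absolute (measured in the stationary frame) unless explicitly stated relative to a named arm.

fixed-axis compound train

topology: fixed-axis compound train — 3 meshes, A→D
classification: fixed-axis compound train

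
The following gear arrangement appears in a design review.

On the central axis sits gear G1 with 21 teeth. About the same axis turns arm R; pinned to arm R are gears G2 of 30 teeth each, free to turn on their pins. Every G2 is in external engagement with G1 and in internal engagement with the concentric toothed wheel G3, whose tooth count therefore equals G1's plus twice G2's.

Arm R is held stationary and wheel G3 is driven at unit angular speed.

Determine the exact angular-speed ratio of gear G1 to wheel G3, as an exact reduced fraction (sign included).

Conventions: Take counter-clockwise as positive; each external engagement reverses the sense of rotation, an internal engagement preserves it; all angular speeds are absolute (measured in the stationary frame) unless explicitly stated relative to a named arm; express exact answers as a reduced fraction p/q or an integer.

-27/7

class = planetary set [G3 = 21+2·30 = 81; Willis about the carrier]
ring teeth: 21 + 2·30 = 81
21(ω_sun−ω_arm) = −81(ω_ring−ω_arm),  ω_arm = 0, ω_ring = 1
ω_sun = 0 − (81/21)(1−0) = -27/7
ω_out/ω_in = -27/7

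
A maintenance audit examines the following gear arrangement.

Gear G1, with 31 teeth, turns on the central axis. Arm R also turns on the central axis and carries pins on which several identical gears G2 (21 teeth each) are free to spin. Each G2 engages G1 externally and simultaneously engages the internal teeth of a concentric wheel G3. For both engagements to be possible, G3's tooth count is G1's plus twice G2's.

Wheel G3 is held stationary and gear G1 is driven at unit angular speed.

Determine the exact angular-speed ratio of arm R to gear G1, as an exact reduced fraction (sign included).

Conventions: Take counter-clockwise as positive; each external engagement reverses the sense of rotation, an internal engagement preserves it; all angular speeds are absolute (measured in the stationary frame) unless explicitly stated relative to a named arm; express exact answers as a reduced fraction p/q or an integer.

31/104

planetary set (31T centre, 21T on arm, 73T internal) — Willis relation
ring teeth: 31 + 2·21 = 73
31(ω_sun−ω_arm) = −73(ω_ring−ω_arm),  ω_ring = 0, ω_sun = 1
31(1−ω_arm) = −73(0−ω_arm)  ⇒  104·ω_arm = 31  ⇒  ω_arm = 31/104
ω_out/ω_in = 31/104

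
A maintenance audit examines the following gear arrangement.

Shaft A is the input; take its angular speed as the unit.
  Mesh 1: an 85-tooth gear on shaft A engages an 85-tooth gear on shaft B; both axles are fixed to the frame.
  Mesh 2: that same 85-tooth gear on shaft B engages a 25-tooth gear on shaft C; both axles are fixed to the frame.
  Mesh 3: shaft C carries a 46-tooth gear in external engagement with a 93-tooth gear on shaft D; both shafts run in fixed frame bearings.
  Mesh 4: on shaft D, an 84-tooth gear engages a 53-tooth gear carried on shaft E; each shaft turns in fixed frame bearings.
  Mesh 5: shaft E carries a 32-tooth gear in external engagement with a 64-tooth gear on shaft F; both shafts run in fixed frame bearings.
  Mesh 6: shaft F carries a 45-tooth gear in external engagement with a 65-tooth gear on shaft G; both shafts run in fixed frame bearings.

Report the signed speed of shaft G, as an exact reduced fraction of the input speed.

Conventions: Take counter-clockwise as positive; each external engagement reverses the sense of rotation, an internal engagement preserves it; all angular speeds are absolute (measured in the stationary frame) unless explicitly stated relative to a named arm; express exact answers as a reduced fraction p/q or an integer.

6-mesh fixed-axis compound train (all bearings frame-fixed)
mesh 1 [85T→85T]: |ω|/ω_in = 1×85/85 = 1, sense flips to −
mesh 2 [85T→25T]: |ω|/ω_in = 1×85/25 = 17/5, sense flips to +
mesh 3 [46T→93T]: |ω|/ω_in = (17/5)×46/93 = 782/465, sense flips to −
mesh 4 [84T→53T]: |ω|/ω_in = (782/465)×84/53 = 21896/8215, sense flips to +
mesh 5 [32T→64T]: |ω|/ω_in = (21896/8215)×32/64 = 10948/8215, sense flips to −
mesh 6 [45T→65T]: |ω|/ω_in = (10948/8215)×45/65 = 98532/106795, sense flips to +
signed output speed (× input speed) = 98532/106795

98532/106795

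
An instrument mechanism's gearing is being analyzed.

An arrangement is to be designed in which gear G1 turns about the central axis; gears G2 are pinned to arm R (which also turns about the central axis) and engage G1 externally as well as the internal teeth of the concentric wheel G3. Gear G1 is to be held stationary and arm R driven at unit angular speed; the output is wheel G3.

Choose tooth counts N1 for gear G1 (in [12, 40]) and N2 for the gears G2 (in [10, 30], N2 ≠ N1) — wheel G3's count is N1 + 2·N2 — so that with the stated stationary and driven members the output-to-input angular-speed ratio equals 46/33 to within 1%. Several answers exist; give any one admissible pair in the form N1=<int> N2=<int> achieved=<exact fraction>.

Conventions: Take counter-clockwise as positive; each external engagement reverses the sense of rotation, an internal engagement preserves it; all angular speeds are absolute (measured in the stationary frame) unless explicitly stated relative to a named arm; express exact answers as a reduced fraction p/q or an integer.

N1=13 N2=10 achieved=46/33

design class (target 46/33): planetary set
Willis with ω_sun = 0: ω_ring/ω_arm = (N1+N3)/N3; set equal to 46/33  ⇒  N3/N1 = 1/(46/33 − 1) = 33/13
N3 = N1 + 2·N2  ⇒  N2/N1 = (N3/N1 − 1)/2 = (33/13 − 1)/2 = 10/13
smallest multiple with N1 ≥ 12 and N2 ≥ 10: k = 1  ⇒  N1 = 1·13 = 13, N2 = 1·10 = 10 (N1 ≤ 40, N2 ≤ 30, N2 ≠ N1 ✓), N3 = 13 + 2·10 = 33
check: (N1+N3)/N3 with N1 = 13, N3 = 33 gives 46/33; |achieved − target| = 0 ≤ 23/1650 ✓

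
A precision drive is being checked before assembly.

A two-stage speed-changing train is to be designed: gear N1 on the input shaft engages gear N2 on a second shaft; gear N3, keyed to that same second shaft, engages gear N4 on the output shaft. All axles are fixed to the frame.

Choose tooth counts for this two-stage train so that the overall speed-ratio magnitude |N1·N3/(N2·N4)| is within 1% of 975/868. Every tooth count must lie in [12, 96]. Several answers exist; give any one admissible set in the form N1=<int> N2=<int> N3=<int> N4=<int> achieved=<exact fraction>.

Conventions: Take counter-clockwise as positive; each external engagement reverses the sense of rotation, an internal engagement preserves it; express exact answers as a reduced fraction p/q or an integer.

class = fixed-axis compound train [2-stage, 975/868 wanted]
target = 975/868 in lowest terms: an exact hit needs N1·N3 = k·975 and N2·N4 = k·868 for one integer k, every count in [12, 96]; additionally prefer no 1:1 stage (N1 ≠ N2, N3 ≠ N4)
k = 1: N1·N3 = 975 = 13·75, N2·N4 = 868 = 14·62
achieved = 13·75/(14·62) = 975/868; |achieved − target| = 0 ≤ 39/3472 ✓

N1=13 N2=14 N3=75 N4=62 achieved=975/868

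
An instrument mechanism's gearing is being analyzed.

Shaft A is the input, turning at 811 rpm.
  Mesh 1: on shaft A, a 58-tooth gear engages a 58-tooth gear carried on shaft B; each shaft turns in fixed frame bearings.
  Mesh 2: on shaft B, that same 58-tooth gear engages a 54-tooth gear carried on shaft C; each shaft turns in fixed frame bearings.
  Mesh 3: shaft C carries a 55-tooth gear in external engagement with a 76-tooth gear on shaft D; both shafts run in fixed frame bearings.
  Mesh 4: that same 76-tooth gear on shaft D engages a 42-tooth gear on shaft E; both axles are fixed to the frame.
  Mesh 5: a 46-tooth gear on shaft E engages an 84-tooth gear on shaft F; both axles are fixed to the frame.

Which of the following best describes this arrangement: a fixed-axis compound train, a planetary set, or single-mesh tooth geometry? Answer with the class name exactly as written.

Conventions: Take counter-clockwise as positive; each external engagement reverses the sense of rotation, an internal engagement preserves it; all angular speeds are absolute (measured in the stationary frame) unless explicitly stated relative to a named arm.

fixed-axis compound train

5-mesh fixed-axis compound train (all bearings frame-fixed)
classification: fixed-axis compound train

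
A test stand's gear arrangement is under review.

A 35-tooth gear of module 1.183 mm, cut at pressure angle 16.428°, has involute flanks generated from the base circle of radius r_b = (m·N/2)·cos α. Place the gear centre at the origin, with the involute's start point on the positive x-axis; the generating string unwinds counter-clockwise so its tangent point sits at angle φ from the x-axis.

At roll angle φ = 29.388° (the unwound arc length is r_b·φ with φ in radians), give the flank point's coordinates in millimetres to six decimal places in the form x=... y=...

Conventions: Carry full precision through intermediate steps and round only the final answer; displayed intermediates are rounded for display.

single-mesh involute tooth geometry (35T wheel at module 1.183)
pitch radius r_p = m·N/2 = 1.183·35/2 = 20.702500
base radius r_b = r_p·cos α = 20.702500·cos 16.428° = 19.857339
roll angle φ = 29.388° = 0.51291736 rad
x = r_b·(cos φ + φ·sin φ) = 22.300110
y = r_b·(sin φ − φ·cos φ) = 0.869908

x=22.300110 y=0.869908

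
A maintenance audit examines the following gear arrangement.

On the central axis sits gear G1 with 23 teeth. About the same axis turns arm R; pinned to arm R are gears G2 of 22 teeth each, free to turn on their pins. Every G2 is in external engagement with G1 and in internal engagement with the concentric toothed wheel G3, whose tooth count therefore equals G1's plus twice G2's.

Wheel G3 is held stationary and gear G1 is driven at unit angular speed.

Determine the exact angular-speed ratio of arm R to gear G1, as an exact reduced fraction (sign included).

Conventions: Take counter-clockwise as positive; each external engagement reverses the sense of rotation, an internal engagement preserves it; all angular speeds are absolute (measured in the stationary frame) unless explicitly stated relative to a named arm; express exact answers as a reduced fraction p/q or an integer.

recognized (axles ride arm R): planetary set, 23/22/67 teeth
ring teeth: 23 + 2·22 = 67
23(ω_sun−ω_arm) = −67(ω_ring−ω_arm),  ω_ring = 0, ω_sun = 1
23(1−ω_arm) = −67(0−ω_arm)  ⇒  90·ω_arm = 23  ⇒  ω_arm = 23/90
ω_out/ω_in = 23/90

23/90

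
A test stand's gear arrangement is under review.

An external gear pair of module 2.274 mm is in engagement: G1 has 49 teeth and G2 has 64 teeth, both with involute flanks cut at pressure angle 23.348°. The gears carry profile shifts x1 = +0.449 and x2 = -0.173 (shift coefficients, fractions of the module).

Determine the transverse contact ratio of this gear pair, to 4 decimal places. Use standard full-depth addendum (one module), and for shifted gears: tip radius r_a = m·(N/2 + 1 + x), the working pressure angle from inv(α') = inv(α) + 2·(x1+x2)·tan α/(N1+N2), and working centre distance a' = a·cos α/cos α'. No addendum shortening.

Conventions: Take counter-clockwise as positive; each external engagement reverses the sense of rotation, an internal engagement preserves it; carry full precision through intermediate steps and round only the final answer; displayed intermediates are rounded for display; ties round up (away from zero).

1.5639

topology: single-mesh involute geometry — m = 2.274, 49T/64T pair
base radii: r_b1 = 51.150924, r_b2 = 66.809370
tip radii: r_a1 = 59.008026, r_a2 = 74.648598
inv(α') = inv(23.348°) + 2·(+0.449-0.173)·tan α/(49+64) = 0.02627071  ⇒  α' = 23.97716°
a' = a·cos α / cos α' = 128.4810·cos 23.348°/cos 23.97716° = 129.100709
action lengths: √(r_a1²−r_b1²) = 29.419894, √(r_a2²−r_b2²) = 33.300470
base pitch p_b = π·m·cos α = 6.558995
CR = (29.419894 + 33.300470 − 129.100709·sin 23.97716°)/6.558995 = 1.563868
contact ratio ≈ 1.5639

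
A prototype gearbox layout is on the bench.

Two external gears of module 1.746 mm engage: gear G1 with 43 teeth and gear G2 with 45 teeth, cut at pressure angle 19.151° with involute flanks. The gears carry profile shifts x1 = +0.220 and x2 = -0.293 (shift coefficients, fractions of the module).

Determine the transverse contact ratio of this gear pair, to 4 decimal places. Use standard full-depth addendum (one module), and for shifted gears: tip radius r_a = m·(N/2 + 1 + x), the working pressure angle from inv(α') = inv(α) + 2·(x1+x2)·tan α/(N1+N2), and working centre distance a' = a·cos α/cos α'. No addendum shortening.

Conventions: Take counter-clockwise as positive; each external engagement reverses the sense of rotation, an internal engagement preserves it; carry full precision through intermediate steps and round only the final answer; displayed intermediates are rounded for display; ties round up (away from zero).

class = single-mesh tooth geometry [involute pair 43T × 45T, m = 1.746]
base radii: r_b1 = 35.461489, r_b2 = 37.110861
tip radii: r_a1 = 39.669120, r_a2 = 40.519422
inv(α') = inv(19.151°) + 2·(+0.220-0.293)·tan α/(43+45) = 0.01245404  ⇒  α' = 18.87295°
a' = a·cos α / cos α' = 76.8240·cos 19.151°/cos 18.87295° = 76.695647
action lengths: √(r_a1²−r_b1²) = 17.779816, √(r_a2²−r_b2²) = 16.266762
base pitch p_b = π·m·cos α = 5.181654
CR = (17.779816 + 16.266762 − 76.695647·sin 18.87295°)/5.181654 = 1.782787
contact ratio ≈ 1.7828

1.7828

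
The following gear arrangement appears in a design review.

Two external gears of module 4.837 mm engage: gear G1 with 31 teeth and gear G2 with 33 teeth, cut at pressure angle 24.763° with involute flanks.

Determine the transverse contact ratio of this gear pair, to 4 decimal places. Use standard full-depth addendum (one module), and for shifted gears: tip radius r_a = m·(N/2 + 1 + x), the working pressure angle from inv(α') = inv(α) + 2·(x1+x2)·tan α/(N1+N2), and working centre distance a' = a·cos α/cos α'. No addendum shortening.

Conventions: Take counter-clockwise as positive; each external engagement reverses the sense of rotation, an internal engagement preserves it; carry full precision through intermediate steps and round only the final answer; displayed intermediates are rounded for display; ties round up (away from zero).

1.4898

class = single-mesh tooth geometry [involute pair 31T × 33T, m = 4.837]
base radii: r_b1 = 68.079549, r_b2 = 72.471778
tip radii: r_a1 = 79.810500, r_a2 = 84.647500
no profile shift: α' = α, a' = a
action lengths: √(r_a1²−r_b1²) = 41.652022, √(r_a2²−r_b2²) = 43.738321
base pitch p_b = π·m·cos α = 13.798594
CR = (41.652022 + 43.738321 − 154.784000·sin 24.76300°)/13.798594 = 1.489762
contact ratio ≈ 1.4898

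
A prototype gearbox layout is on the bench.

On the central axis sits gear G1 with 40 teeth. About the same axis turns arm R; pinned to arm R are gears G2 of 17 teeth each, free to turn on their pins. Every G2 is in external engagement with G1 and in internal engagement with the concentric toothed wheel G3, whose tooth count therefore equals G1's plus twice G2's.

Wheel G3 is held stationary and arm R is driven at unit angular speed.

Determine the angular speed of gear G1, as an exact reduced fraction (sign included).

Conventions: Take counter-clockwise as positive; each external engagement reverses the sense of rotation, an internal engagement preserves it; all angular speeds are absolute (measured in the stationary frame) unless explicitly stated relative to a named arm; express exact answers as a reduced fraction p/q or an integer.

57/20

topology: planetary set — G1 40T / G2 17T / G3 74T, arm = carrier (Willis)
ring teeth: 40 + 2·17 = 74
40(ω_sun−ω_arm) = −74(ω_ring−ω_arm),  ω_ring = 0, ω_arm = 1
ω_sun = 1 − (74/40)(0−1) = 57/20
exact speed ratio = 57/20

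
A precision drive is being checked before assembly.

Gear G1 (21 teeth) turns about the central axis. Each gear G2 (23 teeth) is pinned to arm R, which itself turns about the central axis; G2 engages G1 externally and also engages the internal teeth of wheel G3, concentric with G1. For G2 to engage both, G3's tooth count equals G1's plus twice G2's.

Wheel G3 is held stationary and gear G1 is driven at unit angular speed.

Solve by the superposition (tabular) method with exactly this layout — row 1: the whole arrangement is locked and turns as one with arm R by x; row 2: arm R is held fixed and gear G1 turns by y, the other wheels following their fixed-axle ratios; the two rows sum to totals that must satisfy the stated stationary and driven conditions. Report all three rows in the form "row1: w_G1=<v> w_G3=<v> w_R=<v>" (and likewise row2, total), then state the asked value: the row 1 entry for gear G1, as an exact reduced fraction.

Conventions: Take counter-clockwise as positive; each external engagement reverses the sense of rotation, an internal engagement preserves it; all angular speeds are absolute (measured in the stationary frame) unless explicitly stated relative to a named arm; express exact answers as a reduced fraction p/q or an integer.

row1: w_G1=21/88 w_G3=21/88 w_R=21/88
row2: w_G1=67/88 w_G3=-21/88 w_R=0
total: w_G1=1 w_G3=0 w_R=21/88
asked value: 21/88

topology: planetary set — G1 21T / G2 23T / G3 67T, arm = carrier (Willis)
row 1 — lock + rotate with arm: ω_sun = ω_ring = ω_arm = x
superposition row 2 [arm held]: sun y, ring −(21/67)·y, arm 0
boundary: total ω_ring = x − (21/67)·y = 0 and total ω_sun = x + y = 1  ⇒  y = 67/88, x = 21/88
row 2 ring = −(21/67)·67/88 = -21/88
totals (row 1 + row 2): sun 21/88 + 67/88 = 1, ring 21/88 + (-21/88) = 0, arm 21/88 + 0 = 21/88
asked cell (row1, sun) = 21/88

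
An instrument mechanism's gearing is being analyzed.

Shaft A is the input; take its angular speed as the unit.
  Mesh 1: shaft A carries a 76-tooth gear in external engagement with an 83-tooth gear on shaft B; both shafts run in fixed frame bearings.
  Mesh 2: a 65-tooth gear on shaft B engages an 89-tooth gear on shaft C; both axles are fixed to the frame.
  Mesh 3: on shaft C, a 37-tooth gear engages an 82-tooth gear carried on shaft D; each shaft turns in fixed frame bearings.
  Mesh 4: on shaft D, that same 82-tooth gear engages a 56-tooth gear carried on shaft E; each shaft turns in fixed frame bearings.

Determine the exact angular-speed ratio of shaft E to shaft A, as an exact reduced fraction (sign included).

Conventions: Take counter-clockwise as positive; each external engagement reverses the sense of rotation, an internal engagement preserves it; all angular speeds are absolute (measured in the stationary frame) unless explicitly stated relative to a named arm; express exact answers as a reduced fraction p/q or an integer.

45695/103418

class = fixed-axis compound train [4 meshes; 4 ratios multiply, 4 sense flips]
mesh 1 [76T→83T]: running ratio 76/83, sense −
mesh 2 [65T→89T]: running ratio 4940/7387, sense +
mesh 3 [37T→82T]: running ratio 91390/302867, sense −
mesh 4 [82T→56T]: running ratio 45695/103418, sense +
ω_out/ω_in = 45695/103418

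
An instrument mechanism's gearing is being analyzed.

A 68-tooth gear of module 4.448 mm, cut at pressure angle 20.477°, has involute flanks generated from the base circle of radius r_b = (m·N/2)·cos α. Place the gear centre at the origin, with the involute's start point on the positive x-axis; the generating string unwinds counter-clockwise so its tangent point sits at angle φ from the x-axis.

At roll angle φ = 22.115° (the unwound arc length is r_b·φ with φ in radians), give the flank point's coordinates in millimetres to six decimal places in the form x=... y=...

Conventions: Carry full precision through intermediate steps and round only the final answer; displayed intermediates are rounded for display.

x=151.839700 y=2.675372

recognized (one wheel, involute flank): single-mesh tooth geometry, m = 4.448, N = 68
pitch radius r_p = m·N/2 = 4.448·68/2 = 151.232000
base radius r_b = r_p·cos α = 151.232000·cos 20.477° = 141.676058
roll angle φ = 22.115° = 0.38597956 rad
x = r_b·(cos φ + φ·sin φ) = 151.839700
y = r_b·(sin φ − φ·cos φ) = 2.675372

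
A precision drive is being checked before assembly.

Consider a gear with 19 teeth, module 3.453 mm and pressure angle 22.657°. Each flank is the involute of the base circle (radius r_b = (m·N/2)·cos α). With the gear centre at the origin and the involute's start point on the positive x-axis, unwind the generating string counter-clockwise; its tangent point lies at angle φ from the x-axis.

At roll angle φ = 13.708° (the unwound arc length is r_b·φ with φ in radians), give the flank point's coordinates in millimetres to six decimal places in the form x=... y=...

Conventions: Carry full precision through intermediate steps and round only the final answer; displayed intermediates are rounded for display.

x=31.126002 y=0.137400

recognized (one wheel, involute flank): single-mesh tooth geometry, m = 3.453, N = 19
pitch radius r_p = m·N/2 = 3.453·19/2 = 32.803500
base radius r_b = r_p·cos α = 32.803500·cos 22.657° = 30.271970
roll angle φ = 13.708° = 0.23924973 rad
x = r_b·(cos φ + φ·sin φ) = 31.126002
y = r_b·(sin φ − φ·cos φ) = 0.137400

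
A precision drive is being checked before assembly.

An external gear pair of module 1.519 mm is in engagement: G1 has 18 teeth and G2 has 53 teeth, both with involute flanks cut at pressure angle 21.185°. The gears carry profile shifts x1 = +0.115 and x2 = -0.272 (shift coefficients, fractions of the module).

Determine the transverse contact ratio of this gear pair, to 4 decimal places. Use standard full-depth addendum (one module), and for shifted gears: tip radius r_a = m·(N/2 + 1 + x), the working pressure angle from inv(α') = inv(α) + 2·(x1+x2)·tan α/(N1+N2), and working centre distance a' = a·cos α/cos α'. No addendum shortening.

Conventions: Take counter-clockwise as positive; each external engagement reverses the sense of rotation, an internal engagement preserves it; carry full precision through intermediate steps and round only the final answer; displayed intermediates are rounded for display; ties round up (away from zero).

single-mesh involute tooth geometry (18T engaging 53T at module 1.519)
base radii: r_b1 = 12.747093, r_b2 = 37.533106
tip radii: r_a1 = 15.364685, r_a2 = 41.359332
inv(α') = inv(21.185°) + 2·(+0.115-0.272)·tan α/(18+53) = 0.01611122  ⇒  α' = 20.50780°
a' = a·cos α / cos α' = 53.9245·cos 21.185°/cos 20.50780° = 53.682344
action lengths: √(r_a1²−r_b1²) = 8.578180, √(r_a2²−r_b2²) = 17.374128
base pitch p_b = π·m·cos α = 4.449575
CR = (8.578180 + 17.374128 − 53.682344·sin 20.50780°)/4.449575 = 1.605886
contact ratio ≈ 1.6059

1.6059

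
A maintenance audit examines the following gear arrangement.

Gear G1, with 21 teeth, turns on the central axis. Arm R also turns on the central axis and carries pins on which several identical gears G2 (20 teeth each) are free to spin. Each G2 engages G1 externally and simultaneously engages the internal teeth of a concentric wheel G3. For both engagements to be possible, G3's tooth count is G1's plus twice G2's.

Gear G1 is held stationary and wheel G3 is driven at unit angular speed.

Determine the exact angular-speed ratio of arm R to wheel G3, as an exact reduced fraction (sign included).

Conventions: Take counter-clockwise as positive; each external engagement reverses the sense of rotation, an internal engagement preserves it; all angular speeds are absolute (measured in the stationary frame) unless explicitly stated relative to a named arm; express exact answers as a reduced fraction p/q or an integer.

61/82

class = planetary set [G3 = 21+2·20 = 61; Willis about the carrier]
ring teeth: 21 + 2·20 = 61
21(ω_sun−ω_arm) = −61(ω_ring−ω_arm),  ω_sun = 0, ω_ring = 1
21(0−ω_arm) = −61(1−ω_arm)  ⇒  82·ω_arm = 61  ⇒  ω_arm = 61/82
ω_out/ω_in = 61/82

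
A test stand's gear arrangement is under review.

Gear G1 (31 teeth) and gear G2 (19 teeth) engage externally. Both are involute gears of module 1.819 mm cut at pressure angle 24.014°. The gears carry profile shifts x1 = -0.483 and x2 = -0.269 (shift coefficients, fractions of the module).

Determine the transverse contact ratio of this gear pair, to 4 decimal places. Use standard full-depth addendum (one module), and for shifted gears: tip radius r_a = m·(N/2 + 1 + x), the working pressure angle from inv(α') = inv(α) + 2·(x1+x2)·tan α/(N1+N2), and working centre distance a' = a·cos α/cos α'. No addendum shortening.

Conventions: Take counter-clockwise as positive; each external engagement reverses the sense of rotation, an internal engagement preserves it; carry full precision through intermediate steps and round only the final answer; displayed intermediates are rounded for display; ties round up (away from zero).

class = single-mesh tooth geometry [involute pair 31T × 19T, m = 1.819]
base radii: r_b1 = 25.754155, r_b2 = 15.784804
tip radii: r_a1 = 29.134923, r_a2 = 18.610189
inv(α') = inv(24.014°) + 2·(-0.483-0.269)·tan α/(31+19) = 0.01299685  ⇒  α' = 19.13514°
a' = a·cos α / cos α' = 45.4750·cos 24.014°/cos 19.13514° = 43.968293
action lengths: √(r_a1²−r_b1²) = 13.622308, √(r_a2²−r_b2²) = 9.857945
base pitch p_b = π·m·cos α = 5.219940
CR = (13.622308 + 9.857945 − 43.968293·sin 19.13514°)/5.219940 = 1.737101
contact ratio ≈ 1.7371

1.7371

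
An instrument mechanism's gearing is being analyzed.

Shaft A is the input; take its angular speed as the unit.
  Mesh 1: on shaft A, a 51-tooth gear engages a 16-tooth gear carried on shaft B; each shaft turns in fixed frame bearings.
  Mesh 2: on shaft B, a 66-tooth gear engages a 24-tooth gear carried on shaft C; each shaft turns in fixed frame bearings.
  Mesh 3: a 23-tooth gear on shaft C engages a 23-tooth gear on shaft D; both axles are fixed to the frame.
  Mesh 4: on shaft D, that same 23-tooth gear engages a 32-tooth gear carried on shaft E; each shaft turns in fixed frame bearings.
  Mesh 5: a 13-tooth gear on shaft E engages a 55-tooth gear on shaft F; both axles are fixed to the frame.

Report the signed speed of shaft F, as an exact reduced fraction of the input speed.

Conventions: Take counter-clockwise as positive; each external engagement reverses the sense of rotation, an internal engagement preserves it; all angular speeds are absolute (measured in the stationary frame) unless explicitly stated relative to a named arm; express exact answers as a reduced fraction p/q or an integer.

-15249/10240

5-mesh fixed-axis compound train (all bearings frame-fixed)
mesh 1 [51T→16T]: |ω|/ω_in = 1×51/16 = 51/16, sense flips to −
mesh 2 [66T→24T]: |ω|/ω_in = (51/16)×66/24 = 561/64, sense flips to +
mesh 3 [23T→23T]: |ω|/ω_in = (561/64)×23/23 = 561/64, sense flips to −
mesh 4 [23T→32T]: |ω|/ω_in = (561/64)×23/32 = 12903/2048, sense flips to +
mesh 5 [13T→55T]: |ω|/ω_in = (12903/2048)×13/55 = 15249/10240, sense flips to −
signed output speed (× input speed) = -15249/10240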